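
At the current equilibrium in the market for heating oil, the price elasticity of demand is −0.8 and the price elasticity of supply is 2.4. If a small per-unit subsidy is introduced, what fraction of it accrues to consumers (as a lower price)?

For a small subsidy around the equilibrium, the benefit split depends on the relative slopes, which at a point are proportional to the elasticities.
Buyer share = εs/(εs + |εd|) = 2.4/(2.4 + 0.8) = 0.75; seller share = |εd|/(εs + |εd|) = 0.25.

Consumer share = 0.75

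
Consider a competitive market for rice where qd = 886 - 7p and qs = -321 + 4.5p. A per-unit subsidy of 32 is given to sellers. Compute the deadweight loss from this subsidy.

Pre-subsidy: 886 - 7p = -321 + 4.5p gives p* = 2414/23, q* = 3480/23.
With the subsidy, sellers receive ps = pb + 32 for each unit, where pb is the price buyers pay.
Supply in terms of pb becomes qs = -321 + 4.5(pb + 32) = -177 + 4.5pb. Setting this equal to demand: 886 - 7pb = -177 + 4.5pb, so pb = 2126/23.
Sellers receive ps = 2126/23 + 32 = 2862/23; q' = 886 − 7·(2126/23) = 5496/23.
The subsidy expands output by 5496/23 − 3480/23 = 2016/23 past the efficient level; on those units the gap between marginal cost and willingness to pay runs from 0 up to 32.
DWL = ½ × 32 × 2016/23 = 32256/23.

Deadweight loss = 32256/23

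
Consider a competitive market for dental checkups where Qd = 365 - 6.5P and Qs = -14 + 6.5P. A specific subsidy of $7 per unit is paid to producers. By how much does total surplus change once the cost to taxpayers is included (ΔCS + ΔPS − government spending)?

Pre-subsidy: 365 - 6.5P = -14 + 6.5P gives P* = 379/13, Q* = 175.5.
With the subsidy, sellers receive Ps = Pb + 7 for each unit, where Pb is the price buyers pay.
Supply in terms of Pb becomes Qs = -14 + 6.5(Pb + 7) = 31.5 + 6.5Pb. Setting this equal to demand: 365 - 6.5Pb = 31.5 + 6.5Pb, so Pb = 667/26.
Sellers receive Ps = 667/26 + 7 = 849/26; Q' = 365 − 6.5·(667/26) = 198.25.
ΔCS = ½(175.5 + 198.25)(379/13 − 667/26) = 654.0625; ΔPS = ½(175.5 + 198.25)(849/26 − 379/13) = 654.0625.
Government spending = 7 × 198.25 = 1387.75.
Net change = 654.0625 + 654.0625 − 1387.75 = -79.625. The loss equals the DWL triangle ½·7·22.75.

Net change in total surplus = -$79.625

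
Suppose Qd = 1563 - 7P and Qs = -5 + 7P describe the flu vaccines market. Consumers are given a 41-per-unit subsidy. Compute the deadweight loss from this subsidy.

Pre-subsidy: 1563 - 7P = -5 + 7P gives P* = 112, Q* = 779.
With the rebate, buyers effectively pay Pb = Ps − 41, where Ps is the price sellers receive.
Demand in terms of Ps becomes Qd = 1563 − 7(Ps − 41) = 1850 - 7Ps. Setting this equal to supply: 1850 - 7Ps = -5 + 7Ps, so Ps = 132.5.
Buyers pay Pb = 132.5 − 41 = 91.5; Q' = -5 + 7·132.5 = 922.5.
The subsidy expands output by 922.5 − 779 = 143.5 past the efficient level; on those units the gap between marginal cost and willingness to pay runs from 0 up to 41.
DWL = ½ × 41 × 143.5 = 2941.75.

Deadweight loss = 2941.75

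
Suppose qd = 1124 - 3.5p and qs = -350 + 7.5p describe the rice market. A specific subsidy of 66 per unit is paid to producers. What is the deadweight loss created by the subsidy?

Deadweight loss = 5197.5

Pre-subsidy: 1124 - 3.5p = -350 + 7.5p gives p* = 134, q* = 655.
With the subsidy, sellers receive ps = pb + 66 for each unit, where pb is the price buyers pay.
Supply in terms of pb becomes qs = -350 + 7.5(pb + 66) = 145 + 7.5pb. Setting this equal to demand: 1124 - 3.5pb = 145 + 7.5pb, so pb = 89.
Sellers receive ps = 89 + 66 = 155; q' = 1124 − 3.5·89 = 812.5.
The subsidy expands output by 812.5 − 655 = 157.5 past the efficient level; on those units the gap between marginal cost and willingness to pay runs from 0 up to 66.
DWL = ½ × 66 × 157.5 = 5197.5.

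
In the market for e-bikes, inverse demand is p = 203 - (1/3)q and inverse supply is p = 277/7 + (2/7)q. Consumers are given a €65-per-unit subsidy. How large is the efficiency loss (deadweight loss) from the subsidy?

Pre-subsidy: 203 - (1/3)q = 277/7 + (2/7)q gives q* = 264 and p* = 115.
With the rebate, buyers effectively pay pb = ps − 65, where ps is the price sellers receive.
On the curves, pb = 203 - (1/3)q and ps = 277/7 + (2/7)q; the wedge ps − pb = 65 gives 277/7 + (2/7)q − (203 - (1/3)q) = 65, so q' = 369.
Then pb = 203 − (1/3)·369 = 80 and ps = 277/7 + (2/7)·369 = 145.
The subsidy expands output by 369 − 264 = 105 past the efficient level; on those units the gap between marginal cost and willingness to pay runs from 0 up to 65.
DWL = ½ × 65 × 105 = 3412.5.

Deadweight loss = €3412.5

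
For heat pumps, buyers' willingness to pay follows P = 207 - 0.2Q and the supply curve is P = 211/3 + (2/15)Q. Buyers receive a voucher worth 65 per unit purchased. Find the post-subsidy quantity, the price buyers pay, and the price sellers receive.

Q' = 605; buyers pay 86; sellers receive 151

Pre-subsidy: 207 - 0.2Q = 211/3 + (2/15)Q gives Q* = 410 and P* = 125.
With the rebate, buyers effectively pay Pb = Ps − 65, where Ps is the price sellers receive.
On the curves, Pb = 207 - 0.2Q and Ps = 211/3 + (2/15)Q; the wedge Ps − Pb = 65 gives 211/3 + (2/15)Q − (207 - 0.2Q) = 65, so Q' = 605.
Then Pb = 207 − 0.2·605 = 86 and Ps = 211/3 + (2/15)·605 = 151.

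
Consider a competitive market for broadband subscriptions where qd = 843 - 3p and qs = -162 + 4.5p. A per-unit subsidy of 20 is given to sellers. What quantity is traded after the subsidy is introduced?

q' = 477

Pre-subsidy: 843 - 3p = -162 + 4.5p gives p* = 134, q* = 441.
With the subsidy, sellers receive ps = pb + 20 for each unit, where pb is the price buyers pay.
Supply in terms of pb becomes qs = -162 + 4.5(pb + 20) = -72 + 4.5pb. Setting this equal to demand: 843 - 3pb = -72 + 4.5pb, so pb = 122.
Sellers receive ps = 122 + 20 = 142; q' = 843 − 3·122 = 477.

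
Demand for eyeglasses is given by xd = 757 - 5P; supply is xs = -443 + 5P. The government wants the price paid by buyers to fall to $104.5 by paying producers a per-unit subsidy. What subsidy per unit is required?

Required subsidy s = $31 per unit

At a buyer price of 104.5, quantity demanded is 757 − 5·104.5 = 234.5.
Sellers supply 234.5 only when they receive Ps with -443 + 5·Ps = 234.5, i.e. Ps = 135.5.
s = Ps − Pb = 135.5 − 104.5 = 31.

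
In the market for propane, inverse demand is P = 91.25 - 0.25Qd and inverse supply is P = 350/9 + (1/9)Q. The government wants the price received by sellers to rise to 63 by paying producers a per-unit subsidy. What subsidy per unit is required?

Required subsidy s = 26 per unit

At a seller price of 63, quantity supplied is -350 + 9·63 = 217.
Buyers absorb 217 only when they pay Pb = 91.25 − 0.25·217 = 37.
s = Ps − Pb = 63 − 37 = 26.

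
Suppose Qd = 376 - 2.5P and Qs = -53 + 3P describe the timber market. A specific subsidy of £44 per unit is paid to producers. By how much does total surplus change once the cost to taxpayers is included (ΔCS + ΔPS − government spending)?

Pre-subsidy: 376 - 2.5P = -53 + 3P gives P* = 78, Q* = 181.
With the subsidy, sellers receive Ps = Pb + 44 for each unit, where Pb is the price buyers pay.
Supply in terms of Pb becomes Qs = -53 + 3(Pb + 44) = 79 + 3Pb. Setting this equal to demand: 376 - 2.5Pb = 79 + 3Pb, so Pb = 54.
Sellers receive Ps = 54 + 44 = 98; Q' = 376 − 2.5·54 = 241.
ΔCS = ½(181 + 241)(78 − 54) = 5064; ΔPS = ½(181 + 241)(98 − 78) = 4220.
Government spending = 44 × 241 = 10604.
Net change = 5064 + 4220 − 10604 = -1320. The loss equals the DWL triangle ½·44·60.

Net change in total surplus = -£1320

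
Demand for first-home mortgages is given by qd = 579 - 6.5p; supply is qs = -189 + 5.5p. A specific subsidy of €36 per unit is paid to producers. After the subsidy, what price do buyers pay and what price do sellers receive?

Buyers pay €47.5; sellers receive €83.5

Pre-subsidy: 579 - 6.5p = -189 + 5.5p gives p* = 64, q* = 163.
With the subsidy, sellers receive ps = pb + 36 for each unit, where pb is the price buyers pay.
Supply in terms of pb becomes qs = -189 + 5.5(pb + 36) = 9 + 5.5pb. Setting this equal to demand: 579 - 6.5pb = 9 + 5.5pb, so pb = 47.5.
Sellers receive ps = 47.5 + 36 = 83.5; q' = 579 − 6.5·47.5 = 270.25.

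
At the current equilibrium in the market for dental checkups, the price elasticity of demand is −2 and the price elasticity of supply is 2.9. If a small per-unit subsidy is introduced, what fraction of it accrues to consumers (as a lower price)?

For a small subsidy around the equilibrium, the benefit split depends on the relative slopes, which at a point are proportional to the elasticities.
Buyer share = εs/(εs + |εd|) = 2.9/(2.9 + 2) = 29/49; seller share = |εd|/(εs + |εd|) = 20/49.

Consumer share = 29/49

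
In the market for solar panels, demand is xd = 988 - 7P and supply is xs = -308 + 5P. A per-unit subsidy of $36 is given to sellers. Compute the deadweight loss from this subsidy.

Pre-subsidy: 988 - 7P = -308 + 5P gives P* = 108, x* = 232.
With the subsidy, sellers receive Ps = Pb + 36 for each unit, where Pb is the price buyers pay.
Supply in terms of Pb becomes xs = -308 + 5(Pb + 36) = -128 + 5Pb. Setting this equal to demand: 988 - 7Pb = -128 + 5Pb, so Pb = 93.
Sellers receive Ps = 93 + 36 = 129; x' = 988 − 7·93 = 337.
The subsidy expands output by 337 − 232 = 105 past the efficient level; on those units the gap between marginal cost and willingness to pay runs from 0 up to 36.
DWL = ½ × 36 × 105 = 1890.

Deadweight loss = $1890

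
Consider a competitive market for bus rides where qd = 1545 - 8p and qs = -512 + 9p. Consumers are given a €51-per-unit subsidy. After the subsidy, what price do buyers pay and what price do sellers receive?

Pre-subsidy: 1545 - 8p = -512 + 9p gives p* = 121, q* = 577.
With the rebate, buyers effectively pay pb = ps − 51, where ps is the price sellers receive.
Demand in terms of ps becomes qd = 1545 − 8(ps − 51) = 1953 - 8ps. Setting this equal to supply: 1953 - 8ps = -512 + 9ps, so ps = 145.
Buyers pay pb = 145 − 51 = 94; q' = -512 + 9·145 = 793.

Buyers pay €94; sellers receive €145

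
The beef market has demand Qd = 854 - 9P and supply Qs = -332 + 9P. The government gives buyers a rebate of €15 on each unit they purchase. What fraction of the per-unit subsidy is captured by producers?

Producer share = 0.5

Pre-subsidy: 854 - 9P = -332 + 9P gives P* = 593/9, Q* = 261.
With the rebate, buyers effectively pay Pb = Ps − 15, where Ps is the price sellers receive.
Demand in terms of Ps becomes Qd = 854 − 9(Ps − 15) = 989 - 9Ps. Setting this equal to supply: 989 - 9Ps = -332 + 9Ps, so Ps = 1321/18.
Buyers pay Pb = 1321/18 − 15 = 1051/18; Q' = -332 + 9·(1321/18) = 328.5.
Buyers' price falls by P* − Pb = 593/9 − 1051/18 = 7.5; sellers' price rises by Ps − P* = 1321/18 − 593/9 = 7.5.
So producers capture 7.5/15 = 0.5 of each unit of subsidy.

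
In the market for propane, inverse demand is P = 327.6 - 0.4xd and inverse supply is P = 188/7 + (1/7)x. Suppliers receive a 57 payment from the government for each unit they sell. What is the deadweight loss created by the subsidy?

Deadweight loss = 2992.5

Pre-subsidy: 327.6 - 0.4x = 188/7 + (1/7)x gives x* = 554 and P* = 106.
With the subsidy, sellers receive Ps = Pb + 57 for each unit, where Pb is the price buyers pay.
On the curves, Pb = 327.6 - 0.4x and Ps = 188/7 + (1/7)x; the wedge Ps − Pb = 57 gives 188/7 + (1/7)x − (327.6 - 0.4x) = 57, so x' = 659.
Then Pb = 327.6 − 0.4·659 = 64 and Ps = 188/7 + (1/7)·659 = 121.
The subsidy expands output by 659 − 554 = 105 past the efficient level; on those units the gap between marginal cost and willingness to pay runs from 0 up to 57.
DWL = ½ × 57 × 105 = 2992.5.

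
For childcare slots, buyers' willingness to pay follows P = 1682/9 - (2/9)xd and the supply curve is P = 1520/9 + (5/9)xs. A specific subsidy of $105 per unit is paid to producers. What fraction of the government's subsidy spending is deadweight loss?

Pre-subsidy: 1682/9 - (2/9)x = 1520/9 + (5/9)x gives x* = 162/7 and P* = 11450/63.
With the subsidy, sellers receive Ps = Pb + 105 for each unit, where Pb is the price buyers pay.
On the curves, Pb = 1682/9 - (2/9)x and Ps = 1520/9 + (5/9)x; the wedge Ps − Pb = 105 gives 1520/9 + (5/9)x − (1682/9 - (2/9)x) = 105, so x' = 1107/7.
Then Pb = 1682/9 − (2/9)·(1107/7) = 9560/63 and Ps = 1520/9 + (5/9)·(1107/7) = 16175/63.
ΔCS = ½(162/7 + 1107/7)(11450/63 − 9560/63) = 19035/7; ΔPS = ½(162/7 + 1107/7)(16175/63 − 11450/63) = 95175/14.
Government spending = 105 × 1107/7 = 16605.
DWL = ½ × 105 × (1107/7 − 162/7) = 7087.5; fraction = 7087.5 / 16605 = 35/82.

DWL / government spending = 35/82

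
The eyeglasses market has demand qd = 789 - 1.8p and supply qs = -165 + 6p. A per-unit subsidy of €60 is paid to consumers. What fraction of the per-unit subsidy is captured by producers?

Producer share = 3/13

Pre-subsidy: 789 - 1.8p = -165 + 6p gives p* = 1590/13, q* = 7395/13.
With the rebate, buyers effectively pay pb = ps − 60, where ps is the price sellers receive.
Demand in terms of ps becomes qd = 789 − 1.8(ps − 60) = 897 - 1.8ps. Setting this equal to supply: 897 - 1.8ps = -165 + 6ps, so ps = 1770/13.
Buyers pay pb = 1770/13 − 60 = 990/13; q' = -165 + 6·(1770/13) = 8475/13.
Buyers' price falls by p* − pb = 1590/13 − 990/13 = 600/13; sellers' price rises by ps − p* = 1770/13 − 1590/13 = 180/13.
So producers capture (180/13)/60 = 3/13 of each unit of subsidy.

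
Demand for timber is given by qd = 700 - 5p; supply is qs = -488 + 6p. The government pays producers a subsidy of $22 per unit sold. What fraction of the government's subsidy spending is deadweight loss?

DWL / government spending = 3/22

Pre-subsidy: 700 - 5p = -488 + 6p gives p* = 108, q* = 160.
With the subsidy, sellers receive ps = pb + 22 for each unit, where pb is the price buyers pay.
Supply in terms of pb becomes qs = -488 + 6(pb + 22) = -356 + 6pb. Setting this equal to demand: 700 - 5pb = -356 + 6pb, so pb = 96.
Sellers receive ps = 96 + 22 = 118; q' = 700 − 5·96 = 220.
ΔCS = ½(160 + 220)(108 − 96) = 2280; ΔPS = ½(160 + 220)(118 − 108) = 1900.
Government spending = 22 × 220 = 4840.
DWL = ½ × 22 × (220 − 160) = 660; fraction = 660 / 4840 = 3/22.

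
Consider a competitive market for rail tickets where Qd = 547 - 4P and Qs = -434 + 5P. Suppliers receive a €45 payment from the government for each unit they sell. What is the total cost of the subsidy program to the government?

Pre-subsidy: 547 - 4P = -434 + 5P gives P* = 109, Q* = 111.
With the subsidy, sellers receive Ps = Pb + 45 for each unit, where Pb is the price buyers pay.
Supply in terms of Pb becomes Qs = -434 + 5(Pb + 45) = -209 + 5Pb. Setting this equal to demand: 547 - 4Pb = -209 + 5Pb, so Pb = 84.
Sellers receive Ps = 84 + 45 = 129; Q' = 547 − 4·84 = 211.
Government outlay = subsidy × quantity = 45 × 211 = 9495.

Government cost = €9495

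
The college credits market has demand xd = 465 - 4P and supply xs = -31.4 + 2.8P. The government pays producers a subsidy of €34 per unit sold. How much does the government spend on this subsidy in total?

Pre-subsidy: 465 - 4P = -31.4 + 2.8P gives P* = 73, x* = 173.
With the subsidy, sellers receive Ps = Pb + 34 for each unit, where Pb is the price buyers pay.
Supply in terms of Pb becomes xs = -31.4 + 2.8(Pb + 34) = 63.8 + 2.8Pb. Setting this equal to demand: 465 - 4Pb = 63.8 + 2.8Pb, so Pb = 59.
Sellers receive Ps = 59 + 34 = 93; x' = 465 − 4·59 = 229.
Government outlay = subsidy × quantity = 34 × 229 = 7786.

Government cost = €7786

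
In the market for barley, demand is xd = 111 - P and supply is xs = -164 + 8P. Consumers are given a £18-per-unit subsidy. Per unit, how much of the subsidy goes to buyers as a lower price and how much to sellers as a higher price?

Pre-subsidy: 111 - P = -164 + 8P gives P* = 275/9, x* = 724/9.
With the rebate, buyers effectively pay Pb = Ps − 18, where Ps is the price sellers receive.
Demand in terms of Ps becomes xd = 111 − 1(Ps − 18) = 129 - Ps. Setting this equal to supply: 129 - Ps = -164 + 8Ps, so Ps = 293/9.
Buyers pay Pb = 293/9 − 18 = 131/9; x' = -164 + 8·(293/9) = 868/9.
Buyers' price falls by P* − Pb = 275/9 − 131/9 = 16; sellers' price rises by Ps − P* = 293/9 − 275/9 = 2.

Buyers gain £16 per unit; sellers gain £2 per unit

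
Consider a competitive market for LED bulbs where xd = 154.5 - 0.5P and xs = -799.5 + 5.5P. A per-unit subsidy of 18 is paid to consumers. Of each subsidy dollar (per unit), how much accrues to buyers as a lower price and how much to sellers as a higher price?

Pre-subsidy: 154.5 - 0.5P = -799.5 + 5.5P gives P* = 159, x* = 75.
With the rebate, buyers effectively pay Pb = Ps − 18, where Ps is the price sellers receive.
Demand in terms of Ps becomes xd = 154.5 − 0.5(Ps − 18) = 163.5 - 0.5Ps. Setting this equal to supply: 163.5 - 0.5Ps = -799.5 + 5.5Ps, so Ps = 160.5.
Buyers pay Pb = 160.5 − 18 = 142.5; x' = -799.5 + 5.5·160.5 = 83.25.
Buyers' price falls by P* − Pb = 159 − 142.5 = 16.5; sellers' price rises by Ps − P* = 160.5 − 159 = 1.5.

Buyers gain 16.5 per unit; sellers gain 1.5 per unit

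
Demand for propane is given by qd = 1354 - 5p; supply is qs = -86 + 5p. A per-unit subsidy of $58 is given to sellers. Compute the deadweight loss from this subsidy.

Pre-subsidy: 1354 - 5p = -86 + 5p gives p* = 144, q* = 634.
With the subsidy, sellers receive ps = pb + 58 for each unit, where pb is the price buyers pay.
Supply in terms of pb becomes qs = -86 + 5(pb + 58) = 204 + 5pb. Setting this equal to demand: 1354 - 5pb = 204 + 5pb, so pb = 115.
Sellers receive ps = 115 + 58 = 173; q' = 1354 − 5·115 = 779.
The subsidy expands output by 779 − 634 = 145 past the efficient level; on those units the gap between marginal cost and willingness to pay runs from 0 up to 58.
DWL = ½ × 58 × 145 = 4205.

Deadweight loss = $4205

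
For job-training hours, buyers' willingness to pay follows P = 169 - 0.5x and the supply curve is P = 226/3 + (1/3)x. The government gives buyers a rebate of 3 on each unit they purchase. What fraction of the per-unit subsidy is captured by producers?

Producer share = 0.4

Pre-subsidy: 169 - 0.5x = 226/3 + (1/3)x gives x* = 112.4 and P* = 112.8.
With the rebate, buyers effectively pay Pb = Ps − 3, where Ps is the price sellers receive.
On the curves, Pb = 169 - 0.5x and Ps = 226/3 + (1/3)x; the wedge Ps − Pb = 3 gives 226/3 + (1/3)x − (169 - 0.5x) = 3, so x' = 116.
Then Pb = 169 − 0.5·116 = 111 and Ps = 226/3 + (1/3)·116 = 114.
Buyers' price falls by P* − Pb = 112.8 − 111 = 1.8; sellers' price rises by Ps − P* = 114 − 112.8 = 1.2.
So producers capture 1.2/3 = 0.4 of each unit of subsidy.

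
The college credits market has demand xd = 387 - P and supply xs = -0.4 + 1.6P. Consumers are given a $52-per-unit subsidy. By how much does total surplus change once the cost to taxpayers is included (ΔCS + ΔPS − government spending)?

Net change in total surplus = -$832

Pre-subsidy: 387 - P = -0.4 + 1.6P gives P* = 149, x* = 238.
With the rebate, buyers effectively pay Pb = Ps − 52, where Ps is the price sellers receive.
Demand in terms of Ps becomes xd = 387 − 1(Ps − 52) = 439 - Ps. Setting this equal to supply: 439 - Ps = -0.4 + 1.6Ps, so Ps = 169.
Buyers pay Pb = 169 − 52 = 117; x' = -0.4 + 1.6·169 = 270.
ΔCS = ½(238 + 270)(149 − 117) = 8128; ΔPS = ½(238 + 270)(169 − 149) = 5080.
Government spending = 52 × 270 = 14040.
Net change = 8128 + 5080 − 14040 = -832. The loss equals the DWL triangle ½·52·32.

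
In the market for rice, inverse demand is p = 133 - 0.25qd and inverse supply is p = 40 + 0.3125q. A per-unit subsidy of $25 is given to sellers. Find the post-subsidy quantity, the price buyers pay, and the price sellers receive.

q' = 1888/9; buyers pay 725/9; sellers receive 950/9

Pre-subsidy: 133 - 0.25q = 40 + 0.3125q gives q* = 496/3 and p* = 275/3.
With the subsidy, sellers receive ps = pb + 25 for each unit, where pb is the price buyers pay.
On the curves, pb = 133 - 0.25q and ps = 40 + 0.3125q; the wedge ps − pb = 25 gives 40 + 0.3125q − (133 - 0.25q) = 25, so q' = 1888/9.
Then pb = 133 − 0.25·(1888/9) = 725/9 and ps = 40 + 0.3125·(1888/9) = 950/9.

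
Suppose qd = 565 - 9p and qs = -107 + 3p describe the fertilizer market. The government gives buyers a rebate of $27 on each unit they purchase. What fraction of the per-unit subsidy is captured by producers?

Producer share = 0.75

Pre-subsidy: 565 - 9p = -107 + 3p gives p* = 56, q* = 61.
With the rebate, buyers effectively pay pb = ps − 27, where ps is the price sellers receive.
Demand in terms of ps becomes qd = 565 − 9(ps − 27) = 808 - 9ps. Setting this equal to supply: 808 - 9ps = -107 + 3ps, so ps = 76.25.
Buyers pay pb = 76.25 − 27 = 49.25; q' = -107 + 3·76.25 = 121.75.
Buyers' price falls by p* − pb = 56 − 49.25 = 6.75; sellers' price rises by ps − p* = 76.25 − 56 = 20.25.
So producers capture 20.25/27 = 0.75 of each unit of subsidy.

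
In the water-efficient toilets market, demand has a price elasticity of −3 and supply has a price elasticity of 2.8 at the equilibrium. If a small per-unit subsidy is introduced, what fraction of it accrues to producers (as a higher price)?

Producer share = 15/29

For a small subsidy around the equilibrium, the benefit split depends on the relative slopes, which at a point are proportional to the elasticities.
Buyer share = εs/(εs + |εd|) = 2.8/(2.8 + 3) = 14/29; seller share = |εd|/(εs + |εd|) = 15/29.
So producers capture 15/29 of the subsidy.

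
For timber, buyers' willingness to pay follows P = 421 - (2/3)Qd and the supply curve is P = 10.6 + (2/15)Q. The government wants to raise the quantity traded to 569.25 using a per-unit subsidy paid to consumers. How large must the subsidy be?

At Q = 569.25, from the demand curve buyers pay Pb = 421 − (2/3)·569.25 = 41.5; from the supply curve sellers need Ps = 10.6 + (2/15)·569.25 = 86.5.
The subsidy must fill the gap: s = Ps − Pb = 86.5 − 41.5 = 45.

Required subsidy s = 45 per unit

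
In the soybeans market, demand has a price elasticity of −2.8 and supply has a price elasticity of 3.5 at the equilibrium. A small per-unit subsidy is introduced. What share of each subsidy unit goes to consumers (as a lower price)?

Consumer share = 5/9

For a small subsidy around the equilibrium, the benefit split depends on the relative slopes, which at a point are proportional to the elasticities.
Buyer share = εs/(εs + |εd|) = 3.5/(3.5 + 2.8) = 5/9; seller share = |εd|/(εs + |εd|) = 4/9.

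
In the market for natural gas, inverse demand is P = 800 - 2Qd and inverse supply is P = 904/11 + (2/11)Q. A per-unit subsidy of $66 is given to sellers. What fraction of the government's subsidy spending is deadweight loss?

Pre-subsidy: 800 - 2Q = 904/11 + (2/11)Q gives Q* = 329 and P* = 142.
With the subsidy, sellers receive Ps = Pb + 66 for each unit, where Pb is the price buyers pay.
On the curves, Pb = 800 - 2Q and Ps = 904/11 + (2/11)Q; the wedge Ps − Pb = 66 gives 904/11 + (2/11)Q − (800 - 2Q) = 66, so Q' = 359.25.
Then Pb = 800 − 2·359.25 = 81.5 and Ps = 904/11 + (2/11)·359.25 = 147.5.
ΔCS = ½(329 + 359.25)(142 − 81.5) = 20819.5625; ΔPS = ½(329 + 359.25)(147.5 − 142) = 1892.6875.
Government spending = 66 × 359.25 = 23710.5.
DWL = ½ × 66 × (359.25 − 329) = 998.25; fraction = 998.25 / 23710.5 = 121/2874.

DWL / government spending = 121/2874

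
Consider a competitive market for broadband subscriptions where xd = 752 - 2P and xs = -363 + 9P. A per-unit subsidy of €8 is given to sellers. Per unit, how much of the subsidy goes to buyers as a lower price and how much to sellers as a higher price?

Pre-subsidy: 752 - 2P = -363 + 9P gives P* = 1115/11, x* = 6042/11.
With the subsidy, sellers receive Ps = Pb + 8 for each unit, where Pb is the price buyers pay.
Supply in terms of Pb becomes xs = -363 + 9(Pb + 8) = -291 + 9Pb. Setting this equal to demand: 752 - 2Pb = -291 + 9Pb, so Pb = 1043/11.
Sellers receive Ps = 1043/11 + 8 = 1131/11; x' = 752 − 2·(1043/11) = 6186/11.
Buyers' price falls by P* − Pb = 1115/11 − 1043/11 = 72/11; sellers' price rises by Ps − P* = 1131/11 − 1115/11 = 16/11.

Buyers gain 72/11 per unit; sellers gain 16/11 per unit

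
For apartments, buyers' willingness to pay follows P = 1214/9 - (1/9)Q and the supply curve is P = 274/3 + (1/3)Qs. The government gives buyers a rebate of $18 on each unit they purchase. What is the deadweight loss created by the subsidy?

Deadweight loss = $364.5

Pre-subsidy: 1214/9 - (1/9)Q = 274/3 + (1/3)Q gives Q* = 98 and P* = 124.
With the rebate, buyers effectively pay Pb = Ps − 18, where Ps is the price sellers receive.
On the curves, Pb = 1214/9 - (1/9)Q and Ps = 274/3 + (1/3)Q; the wedge Ps − Pb = 18 gives 274/3 + (1/3)Q − (1214/9 - (1/9)Q) = 18, so Q' = 138.5.
Then Pb = 1214/9 − (1/9)·138.5 = 119.5 and Ps = 274/3 + (1/3)·138.5 = 137.5.
The subsidy expands output by 138.5 − 98 = 40.5 past the efficient level; on those units the gap between marginal cost and willingness to pay runs from 0 up to 18.
DWL = ½ × 18 × 40.5 = 364.5.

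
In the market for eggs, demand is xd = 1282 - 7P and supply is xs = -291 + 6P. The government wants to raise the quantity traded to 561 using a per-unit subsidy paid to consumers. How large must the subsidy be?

Required subsidy s = 39 per unit

At x = 561, invert demand for the buyer price: Pb = (1282 − 561)/7 = 103; invert supply for the seller price: Ps = (561 − (-291))/6 = 142.
The subsidy must fill the gap: s = Ps − Pb = 142 − 103 = 39.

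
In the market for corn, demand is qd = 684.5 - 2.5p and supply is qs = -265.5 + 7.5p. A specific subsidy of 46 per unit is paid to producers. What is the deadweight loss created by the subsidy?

Deadweight loss = 1983.75

Pre-subsidy: 684.5 - 2.5p = -265.5 + 7.5p gives p* = 95, q* = 447.
With the subsidy, sellers receive ps = pb + 46 for each unit, where pb is the price buyers pay.
Supply in terms of pb becomes qs = -265.5 + 7.5(pb + 46) = 79.5 + 7.5pb. Setting this equal to demand: 684.5 - 2.5pb = 79.5 + 7.5pb, so pb = 60.5.
Sellers receive ps = 60.5 + 46 = 106.5; q' = 684.5 − 2.5·60.5 = 533.25.
The subsidy expands output by 533.25 − 447 = 86.25 past the efficient level; on those units the gap between marginal cost and willingness to pay runs from 0 up to 46.
DWL = ½ × 46 × 86.25 = 1983.75.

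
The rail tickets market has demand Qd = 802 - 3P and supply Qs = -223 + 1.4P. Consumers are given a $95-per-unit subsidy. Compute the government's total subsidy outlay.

Government cost = 202540/11

Pre-subsidy: 802 - 3P = -223 + 1.4P gives P* = 5125/22, Q* = 2269/22.
With the rebate, buyers effectively pay Pb = Ps − 95, where Ps is the price sellers receive.
Demand in terms of Ps becomes Qd = 802 − 3(Ps − 95) = 1087 - 3Ps. Setting this equal to supply: 1087 - 3Ps = -223 + 1.4Ps, so Ps = 3275/11.
Buyers pay Pb = 3275/11 − 95 = 2230/11; Q' = -223 + 1.4·(3275/11) = 2132/11.
Government outlay = subsidy × quantity = 95 × 2132/11 = 202540/11.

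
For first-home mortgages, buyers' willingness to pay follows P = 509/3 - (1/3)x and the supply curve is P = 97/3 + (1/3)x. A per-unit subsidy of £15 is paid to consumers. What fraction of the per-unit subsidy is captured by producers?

Pre-subsidy: 509/3 - (1/3)x = 97/3 + (1/3)x gives x* = 206 and P* = 101.
With the rebate, buyers effectively pay Pb = Ps − 15, where Ps is the price sellers receive.
On the curves, Pb = 509/3 - (1/3)x and Ps = 97/3 + (1/3)x; the wedge Ps − Pb = 15 gives 97/3 + (1/3)x − (509/3 - (1/3)x) = 15, so x' = 228.5.
Then Pb = 509/3 − (1/3)·228.5 = 93.5 and Ps = 97/3 + (1/3)·228.5 = 108.5.
Buyers' price falls by P* − Pb = 101 − 93.5 = 7.5; sellers' price rises by Ps − P* = 108.5 − 101 = 7.5.
So producers capture 7.5/15 = 0.5 of each unit of subsidy.

Producer share = 0.5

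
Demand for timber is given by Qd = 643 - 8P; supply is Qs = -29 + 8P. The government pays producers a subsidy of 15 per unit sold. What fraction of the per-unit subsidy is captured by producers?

Pre-subsidy: 643 - 8P = -29 + 8P gives P* = 42, Q* = 307.
With the subsidy, sellers receive Ps = Pb + 15 for each unit, where Pb is the price buyers pay.
Supply in terms of Pb becomes Qs = -29 + 8(Pb + 15) = 91 + 8Pb. Setting this equal to demand: 643 - 8Pb = 91 + 8Pb, so Pb = 34.5.
Sellers receive Ps = 34.5 + 15 = 49.5; Q' = 643 − 8·34.5 = 367.
Buyers' price falls by P* − Pb = 42 − 34.5 = 7.5; sellers' price rises by Ps − P* = 49.5 − 42 = 7.5.
So producers capture 7.5/15 = 0.5 of each unit of subsidy.

Producer share = 0.5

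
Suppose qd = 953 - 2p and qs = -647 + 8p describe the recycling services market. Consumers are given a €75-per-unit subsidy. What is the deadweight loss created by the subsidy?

Deadweight loss = €4500

Pre-subsidy: 953 - 2p = -647 + 8p gives p* = 160, q* = 633.
With the rebate, buyers effectively pay pb = ps − 75, where ps is the price sellers receive.
Demand in terms of ps becomes qd = 953 − 2(ps − 75) = 1103 - 2ps. Setting this equal to supply: 1103 - 2ps = -647 + 8ps, so ps = 175.
Buyers pay pb = 175 − 75 = 100; q' = -647 + 8·175 = 753.
The subsidy expands output by 753 − 633 = 120 past the efficient level; on those units the gap between marginal cost and willingness to pay runs from 0 up to 75.
DWL = ½ × 75 × 120 = 4500.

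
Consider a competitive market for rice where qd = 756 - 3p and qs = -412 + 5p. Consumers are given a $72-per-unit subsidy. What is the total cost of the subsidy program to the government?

Government cost = $32616

Pre-subsidy: 756 - 3p = -412 + 5p gives p* = 146, q* = 318.
With the rebate, buyers effectively pay pb = ps − 72, where ps is the price sellers receive.
Demand in terms of ps becomes qd = 756 − 3(ps − 72) = 972 - 3ps. Setting this equal to supply: 972 - 3ps = -412 + 5ps, so ps = 173.
Buyers pay pb = 173 − 72 = 101; q' = -412 + 5·173 = 453.
Government outlay = subsidy × quantity = 72 × 453 = 32616.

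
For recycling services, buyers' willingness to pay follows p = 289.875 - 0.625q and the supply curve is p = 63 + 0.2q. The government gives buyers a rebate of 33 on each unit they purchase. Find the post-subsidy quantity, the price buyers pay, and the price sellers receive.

q' = 315; buyers pay 93; sellers receive 126

Pre-subsidy: 289.875 - 0.625q = 63 + 0.2q gives q* = 275 and p* = 118.
With the rebate, buyers effectively pay pb = ps − 33, where ps is the price sellers receive.
On the curves, pb = 289.875 - 0.625q and ps = 63 + 0.2q; the wedge ps − pb = 33 gives 63 + 0.2q − (289.875 - 0.625q) = 33, so q' = 315.
Then pb = 289.875 − 0.625·315 = 93 and ps = 63 + 0.2·315 = 126.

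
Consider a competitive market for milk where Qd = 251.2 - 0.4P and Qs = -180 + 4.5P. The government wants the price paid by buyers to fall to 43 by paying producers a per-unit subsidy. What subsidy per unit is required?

At a buyer price of 43, quantity demanded is 251.2 − 0.4·43 = 234.
Sellers supply 234 only when they receive Ps with -180 + 4.5·Ps = 234, i.e. Ps = 92.
s = Ps − Pb = 92 − 43 = 49.

Required subsidy s = 49 per unit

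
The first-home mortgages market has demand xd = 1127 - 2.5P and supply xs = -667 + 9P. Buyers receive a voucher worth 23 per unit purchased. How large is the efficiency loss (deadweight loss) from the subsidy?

Deadweight loss = 517.5

Pre-subsidy: 1127 - 2.5P = -667 + 9P gives P* = 156, x* = 737.
With the rebate, buyers effectively pay Pb = Ps − 23, where Ps is the price sellers receive.
Demand in terms of Ps becomes xd = 1127 − 2.5(Ps − 23) = 1184.5 - 2.5Ps. Setting this equal to supply: 1184.5 - 2.5Ps = -667 + 9Ps, so Ps = 161.
Buyers pay Pb = 161 − 23 = 138; x' = -667 + 9·161 = 782.
The subsidy expands output by 782 − 737 = 45 past the efficient level; on those units the gap between marginal cost and willingness to pay runs from 0 up to 23.
DWL = ½ × 23 × 45 = 517.5.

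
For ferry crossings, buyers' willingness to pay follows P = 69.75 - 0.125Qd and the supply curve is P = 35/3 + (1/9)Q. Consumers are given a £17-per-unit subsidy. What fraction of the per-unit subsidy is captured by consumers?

Pre-subsidy: 69.75 - 0.125Q = 35/3 + (1/9)Q gives Q* = 246 and P* = 39.
With the rebate, buyers effectively pay Pb = Ps − 17, where Ps is the price sellers receive.
On the curves, Pb = 69.75 - 0.125Q and Ps = 35/3 + (1/9)Q; the wedge Ps − Pb = 17 gives 35/3 + (1/9)Q − (69.75 - 0.125Q) = 17, so Q' = 318.
Then Pb = 69.75 − 0.125·318 = 30 and Ps = 35/3 + (1/9)·318 = 47.
Buyers' price falls by P* − Pb = 39 − 30 = 9; sellers' price rises by Ps − P* = 47 − 39 = 8.
So consumers capture 9/17 = 9/17 of each unit of subsidy.

Consumer share = 9/17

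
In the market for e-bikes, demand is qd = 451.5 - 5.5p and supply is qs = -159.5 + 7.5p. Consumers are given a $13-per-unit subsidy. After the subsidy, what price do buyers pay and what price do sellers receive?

Pre-subsidy: 451.5 - 5.5p = -159.5 + 7.5p gives p* = 47, q* = 193.
With the rebate, buyers effectively pay pb = ps − 13, where ps is the price sellers receive.
Demand in terms of ps becomes qd = 451.5 − 5.5(ps − 13) = 523 - 5.5ps. Setting this equal to supply: 523 - 5.5ps = -159.5 + 7.5ps, so ps = 52.5.
Buyers pay pb = 52.5 − 13 = 39.5; q' = -159.5 + 7.5·52.5 = 234.25.

Buyers pay $39.5; sellers receive $52.5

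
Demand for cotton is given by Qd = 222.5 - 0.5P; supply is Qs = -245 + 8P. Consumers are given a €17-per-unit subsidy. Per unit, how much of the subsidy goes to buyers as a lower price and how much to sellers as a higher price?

Pre-subsidy: 222.5 - 0.5P = -245 + 8P gives P* = 55, Q* = 195.
With the rebate, buyers effectively pay Pb = Ps − 17, where Ps is the price sellers receive.
Demand in terms of Ps becomes Qd = 222.5 − 0.5(Ps − 17) = 231 - 0.5Ps. Setting this equal to supply: 231 - 0.5Ps = -245 + 8Ps, so Ps = 56.
Buyers pay Pb = 56 − 17 = 39; Q' = -245 + 8·56 = 203.
Buyers' price falls by P* − Pb = 55 − 39 = 16; sellers' price rises by Ps − P* = 56 − 55 = 1.

Buyers gain €16 per unit; sellers gain €1 per unit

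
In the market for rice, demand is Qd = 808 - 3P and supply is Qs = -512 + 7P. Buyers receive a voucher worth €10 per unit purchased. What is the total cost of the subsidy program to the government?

Government cost = €4330

Pre-subsidy: 808 - 3P = -512 + 7P gives P* = 132, Q* = 412.
With the rebate, buyers effectively pay Pb = Ps − 10, where Ps is the price sellers receive.
Demand in terms of Ps becomes Qd = 808 − 3(Ps − 10) = 838 - 3Ps. Setting this equal to supply: 838 - 3Ps = -512 + 7Ps, so Ps = 135.
Buyers pay Pb = 135 − 10 = 125; Q' = -512 + 7·135 = 433.
Government outlay = subsidy × quantity = 10 × 433 = 4330.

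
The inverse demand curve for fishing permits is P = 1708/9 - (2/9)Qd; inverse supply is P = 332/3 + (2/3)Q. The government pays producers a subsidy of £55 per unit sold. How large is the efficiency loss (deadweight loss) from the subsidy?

Pre-subsidy: 1708/9 - (2/9)Q = 332/3 + (2/3)Q gives Q* = 89 and P* = 170.
With the subsidy, sellers receive Ps = Pb + 55 for each unit, where Pb is the price buyers pay.
On the curves, Pb = 1708/9 - (2/9)Q and Ps = 332/3 + (2/3)Q; the wedge Ps − Pb = 55 gives 332/3 + (2/3)Q − (1708/9 - (2/9)Q) = 55, so Q' = 150.875.
Then Pb = 1708/9 − (2/9)·150.875 = 156.25 and Ps = 332/3 + (2/3)·150.875 = 211.25.
The subsidy expands output by 150.875 − 89 = 61.875 past the efficient level; on those units the gap between marginal cost and willingness to pay runs from 0 up to 55.
DWL = ½ × 55 × 61.875 = 1701.5625.

Deadweight loss = £1701.5625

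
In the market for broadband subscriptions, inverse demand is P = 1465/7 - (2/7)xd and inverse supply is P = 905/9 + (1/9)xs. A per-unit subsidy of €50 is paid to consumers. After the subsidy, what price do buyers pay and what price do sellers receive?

Pre-subsidy: 1465/7 - (2/7)x = 905/9 + (1/9)x gives x* = 274 and P* = 131.
With the rebate, buyers effectively pay Pb = Ps − 50, where Ps is the price sellers receive.
On the curves, Pb = 1465/7 - (2/7)x and Ps = 905/9 + (1/9)x; the wedge Ps − Pb = 50 gives 905/9 + (1/9)x − (1465/7 - (2/7)x) = 50, so x' = 400.
Then Pb = 1465/7 − (2/7)·400 = 95 and Ps = 905/9 + (1/9)·400 = 145.

Buyers pay €95; sellers receive €145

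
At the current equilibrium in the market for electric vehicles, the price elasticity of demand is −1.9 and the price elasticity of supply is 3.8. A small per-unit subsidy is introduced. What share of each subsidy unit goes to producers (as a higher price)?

For a small subsidy around the equilibrium, the benefit split depends on the relative slopes, which at a point are proportional to the elasticities.
Buyer share = εs/(εs + |εd|) = 3.8/(3.8 + 1.9) = 2/3; seller share = |εd|/(εs + |εd|) = 1/3.
So producers capture 1/3 of the subsidy.

Producer share = 1/3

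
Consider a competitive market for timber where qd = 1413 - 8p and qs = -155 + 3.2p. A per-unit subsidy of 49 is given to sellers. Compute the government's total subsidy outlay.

Government cost = 19845

Pre-subsidy: 1413 - 8p = -155 + 3.2p gives p* = 140, q* = 293.
With the subsidy, sellers receive ps = pb + 49 for each unit, where pb is the price buyers pay.
Supply in terms of pb becomes qs = -155 + 3.2(pb + 49) = 1.8 + 3.2pb. Setting this equal to demand: 1413 - 8pb = 1.8 + 3.2pb, so pb = 126.
Sellers receive ps = 126 + 49 = 175; q' = 1413 − 8·126 = 405.
Government outlay = subsidy × quantity = 49 × 405 = 19845.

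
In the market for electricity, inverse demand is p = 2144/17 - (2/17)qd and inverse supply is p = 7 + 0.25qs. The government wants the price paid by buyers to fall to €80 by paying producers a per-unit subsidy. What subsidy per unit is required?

At a buyer price of 80, quantity demanded is 1072 − 8.5·80 = 392.
Sellers supply 392 only when they receive ps = 7 + 0.25·392 = 105.
s = ps − pb = 105 − 80 = 25.

Required subsidy s = €25 per unit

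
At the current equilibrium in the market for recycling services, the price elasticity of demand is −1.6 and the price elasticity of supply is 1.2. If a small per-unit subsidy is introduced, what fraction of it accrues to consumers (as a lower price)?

For a small subsidy around the equilibrium, the benefit split depends on the relative slopes, which at a point are proportional to the elasticities.
Buyer share = εs/(εs + |εd|) = 1.2/(1.2 + 1.6) = 3/7; seller share = |εd|/(εs + |εd|) = 4/7.

Consumer share = 3/7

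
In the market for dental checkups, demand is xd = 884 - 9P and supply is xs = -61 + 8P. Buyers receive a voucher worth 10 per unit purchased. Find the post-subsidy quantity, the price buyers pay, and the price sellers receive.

Pre-subsidy: 884 - 9P = -61 + 8P gives P* = 945/17, x* = 6523/17.
With the rebate, buyers effectively pay Pb = Ps − 10, where Ps is the price sellers receive.
Demand in terms of Ps becomes xd = 884 − 9(Ps − 10) = 974 - 9Ps. Setting this equal to supply: 974 - 9Ps = -61 + 8Ps, so Ps = 1035/17.
Buyers pay Pb = 1035/17 − 10 = 865/17; x' = -61 + 8·(1035/17) = 7243/17.

x' = 7243/17; buyers pay 865/17; sellers receive 1035/17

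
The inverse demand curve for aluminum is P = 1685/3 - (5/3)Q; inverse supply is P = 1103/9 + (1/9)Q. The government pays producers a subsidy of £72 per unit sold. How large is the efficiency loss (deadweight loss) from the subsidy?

Pre-subsidy: 1685/3 - (5/3)Q = 1103/9 + (1/9)Q gives Q* = 247 and P* = 150.
With the subsidy, sellers receive Ps = Pb + 72 for each unit, where Pb is the price buyers pay.
On the curves, Pb = 1685/3 - (5/3)Q and Ps = 1103/9 + (1/9)Q; the wedge Ps − Pb = 72 gives 1103/9 + (1/9)Q − (1685/3 - (5/3)Q) = 72, so Q' = 287.5.
Then Pb = 1685/3 − (5/3)·287.5 = 82.5 and Ps = 1103/9 + (1/9)·287.5 = 154.5.
The subsidy expands output by 287.5 − 247 = 40.5 past the efficient level; on those units the gap between marginal cost and willingness to pay runs from 0 up to 72.
DWL = ½ × 72 × 40.5 = 1458.

Deadweight loss = £1458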